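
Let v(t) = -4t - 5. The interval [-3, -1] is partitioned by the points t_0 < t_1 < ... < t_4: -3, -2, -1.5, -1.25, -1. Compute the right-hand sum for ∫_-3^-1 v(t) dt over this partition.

3.25

Subinterval widths: 1, 0.5, 0.25, 0.25.
Right endpoints: -2, -1.5, -1.25, -1.
v(-2) = 3, v(-1.5) = 1, v(-1.25) = 0, v(-1) = -1.
Sum = Σ Δt_i · v(t_i).
Sum = 3.25.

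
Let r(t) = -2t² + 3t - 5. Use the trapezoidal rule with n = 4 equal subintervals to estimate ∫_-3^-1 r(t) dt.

Δt = (-1 − (-3))/4 = 0.5.
r(-3) = -32, r(-2.5) = -25, r(-2) = -19, r(-1.5) = -14, r(-1) = -10.
T_4 = (Δt/2)·[r(t_0) + 2r(t_1) + 2r(t_2) + 2r(t_3) + r(t_4)].
Sum = -39.5.

-39.5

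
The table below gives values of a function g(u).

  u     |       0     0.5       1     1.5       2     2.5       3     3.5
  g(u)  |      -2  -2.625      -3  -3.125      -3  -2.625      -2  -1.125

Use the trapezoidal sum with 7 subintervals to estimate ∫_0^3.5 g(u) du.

Δu = 0.5.
T_7 = (0.5/2)·[(-2) + 2·(-2.625) + 2·(-3) + 2·(-3.125) + 2·(-3) + 2·(-2.625) + 2·(-2) + (-1.125)] = -8.96875.

-8.96875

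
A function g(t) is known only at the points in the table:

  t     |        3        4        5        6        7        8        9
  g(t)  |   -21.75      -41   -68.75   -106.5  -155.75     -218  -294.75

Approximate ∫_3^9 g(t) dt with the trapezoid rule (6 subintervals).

-748.25

Δt = 1.
T_6 = (1/2)·[(-21.75) + 2·(-41) + 2·(-68.75) + 2·(-106.5) + 2·(-155.75) + 2·(-218) + (-294.75)] = -748.25.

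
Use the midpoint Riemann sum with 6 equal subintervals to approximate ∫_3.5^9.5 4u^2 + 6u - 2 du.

1306

Δu = (9.5 − 3.5)/6 = 1.
Midpoints: 4, 5, 6, 7, 8, 9.
f(4) = 86, f(5) = 128, f(6) = 178, f(7) = 236, f(8) = 302, f(9) = 376.
Sum = Δu · [f(4) + f(5) + f(6) + ...].
Sum = 1306.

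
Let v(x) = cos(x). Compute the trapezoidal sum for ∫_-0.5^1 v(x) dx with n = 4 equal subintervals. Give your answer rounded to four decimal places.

Δx = (1 − (-0.5))/4 = 0.375.
v(-0.5) ≈ 0.8776, v(-0.125) ≈ 0.9922, v(0.25) ≈ 0.9689, v(0.625) ≈ 0.8110, v(1) ≈ 0.5403.
T_4 = (Δx/2)·[v(x_0) + 2v(x_1) + 2v(x_2) + 2v(x_3) + v(x_4)].
Sum ≈ 1.3054.

1.3054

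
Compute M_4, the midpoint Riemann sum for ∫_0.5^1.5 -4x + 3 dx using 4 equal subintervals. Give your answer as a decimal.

Δx = (1.5 − 0.5)/4 = 0.25.
Midpoints: 0.625, 0.875, 1.125, 1.375.
f(0.625) = 0.5, f(0.875) = -0.5, f(1.125) = -1.5, f(1.375) = -2.5.
Sum = Δx · [f(0.625) + f(0.875) + f(1.125) + f(1.375)].
Sum = -1.

-1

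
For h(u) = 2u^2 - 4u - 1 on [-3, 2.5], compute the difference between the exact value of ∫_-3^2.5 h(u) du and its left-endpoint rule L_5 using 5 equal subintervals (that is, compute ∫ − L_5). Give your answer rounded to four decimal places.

-17.3433

Exact integral: ∫_-3^2.5 h(u) du ≈ 28.416667.
L_5 = 45.76.
Error ≈ 28.416667 − 45.76 ≈ -17.3433.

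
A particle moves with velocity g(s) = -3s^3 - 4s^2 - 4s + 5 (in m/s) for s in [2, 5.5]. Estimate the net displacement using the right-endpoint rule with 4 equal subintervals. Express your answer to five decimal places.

Δs = (5.5 − 2)/4 = 0.875.
Right endpoints: 2.875, 3.75, 4.625, 5.5.
g(2.875) = -56757/512, g(3.75) = -224.453125, g(4.625) = -202679/512, g(5.5) = -637.125.
Sum = Δs · [g(2.875) + g(3.75) + g(4.625) + g(5.5)].
Sum ≈ -1197.25293.

-1197.25293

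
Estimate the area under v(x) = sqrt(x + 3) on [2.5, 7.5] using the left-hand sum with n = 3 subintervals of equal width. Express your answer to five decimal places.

Δx = (7.5 − 2.5)/3 = 5/3.
Left endpoints: 2.5, 25/6, 35/6.
v(2.5) ≈ 2.34521, v(25/6) ≈ 2.67706, v(35/6) ≈ 2.97209.
Sum = Δx · [v(2.5) + v(25/6) + v(35/6)].
Sum ≈ 13.32394.

13.32394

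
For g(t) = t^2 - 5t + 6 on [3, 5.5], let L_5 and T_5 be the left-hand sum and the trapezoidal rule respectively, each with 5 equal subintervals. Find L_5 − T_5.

L_5 = 6.25.
T_5 = 8.4375.
L_5 − T_5 = -2.1875.

-2.1875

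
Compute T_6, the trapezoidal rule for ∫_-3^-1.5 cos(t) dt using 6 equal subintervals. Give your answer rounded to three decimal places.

Δt = (-1.5 − (-3))/6 = 0.25.
f(-3) ≈ -0.990, f(-2.75) ≈ -0.924, f(-2.5) ≈ -0.801, f(-2.25) ≈ -0.628, f(-2) ≈ -0.416, f(-1.75) ≈ -0.178, f(-1.5) ≈ 0.071.
T_6 = (Δt/2)·[f(t_0) + 2f(t_1) + ... + 2f(t_{5}) + f(t_6)].
Sum ≈ -0.852.

-0.852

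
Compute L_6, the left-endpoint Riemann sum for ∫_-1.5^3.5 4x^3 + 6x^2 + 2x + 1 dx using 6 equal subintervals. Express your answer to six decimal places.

Δx = (3.5 − (-1.5))/6 = 5/6.
Left endpoints: -1.5, -2/3, 1/6, 1, 11/6, 8/3.
f(-1.5) = -2, f(-2/3) = 31/27, f(1/6) = 41/27, f(1) = 13, f(11/6) = 1336/27, f(8/3) = 3371/27.
Sum = Δx · [f(-1.5) + f(-2/3) + f(1/6) + ...].
Sum ≈ 156.666667.

156.666667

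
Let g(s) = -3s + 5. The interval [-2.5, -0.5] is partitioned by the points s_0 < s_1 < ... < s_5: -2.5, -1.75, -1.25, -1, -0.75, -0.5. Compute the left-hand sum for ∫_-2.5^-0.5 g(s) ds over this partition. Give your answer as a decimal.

Subinterval widths: 0.75, 0.5, 0.25, 0.25, 0.25.
Left endpoints: -2.5, -1.75, -1.25, -1, -0.75.
g(-2.5) = 12.5, g(-1.75) = 10.25, g(-1.25) = 8.75, g(-1) = 8, g(-0.75) = 7.25.
Sum = Σ Δs_i · g(s_i).
Sum = 20.5.

20.5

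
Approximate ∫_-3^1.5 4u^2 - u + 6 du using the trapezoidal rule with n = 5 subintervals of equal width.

Δu = (1.5 − (-3))/5 = 0.9.
f(-3) = 45, f(-2.1) = 25.74, f(-1.2) = 12.96, f(-0.3) = 6.66, f(0.6) = 6.84, f(1.5) = 13.5.
T_5 = (Δu/2)·[f(u_0) + 2f(u_1) + ... + 2f(u_{4}) + f(u_5)].
Sum = 73.305.

73.305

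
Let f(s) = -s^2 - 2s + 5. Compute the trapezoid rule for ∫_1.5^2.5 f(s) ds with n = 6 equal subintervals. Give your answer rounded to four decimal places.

-3.0880

Δs = (2.5 − 1.5)/6 = 1/6.
f(1.5) = -0.25, f(5/3) = -10/9, f(11/6) = -73/36, f(2) = -3, f(13/6) = -145/36, f(7/3) = -46/9, f(2.5) = -6.25.
T_6 = (Δs/2)·[f(s_0) + 2f(s_1) + ... + 2f(s_{5}) + f(s_6)].
Sum ≈ -3.0880.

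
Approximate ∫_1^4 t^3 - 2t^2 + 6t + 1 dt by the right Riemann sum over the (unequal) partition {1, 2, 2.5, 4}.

108.0625

Subinterval widths: 1, 0.5, 1.5.
Right endpoints: 2, 2.5, 4.
f(2) = 13, f(2.5) = 19.125, f(4) = 57.
Sum = Σ Δt_i · f(t_i).
Sum = 108.0625.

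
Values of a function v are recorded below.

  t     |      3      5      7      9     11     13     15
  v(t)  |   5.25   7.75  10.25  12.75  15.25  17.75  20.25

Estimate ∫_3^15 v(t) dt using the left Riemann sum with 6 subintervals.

138

Δt = 2.
Sum = 2·[5.25 + 7.75 + 10.25 + 12.75 + 15.25 + 17.75] = 138.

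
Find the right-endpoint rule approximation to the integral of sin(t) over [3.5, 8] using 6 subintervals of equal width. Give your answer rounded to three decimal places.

-0.251

Δt = (8 − 3.5)/6 = 0.75.
Right endpoints: 4.25, 5, 5.75, 6.5, 7.25, 8.
f(4.25) ≈ -0.895, f(5) ≈ -0.959, f(5.75) ≈ -0.508, f(6.5) ≈ 0.215, f(7.25) ≈ 0.823, f(8) ≈ 0.989.
Sum = Δt · [f(4.25) + f(5) + f(5.75) + ...].
Sum ≈ -0.251.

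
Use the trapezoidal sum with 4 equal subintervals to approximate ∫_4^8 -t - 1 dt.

-28

Δt = (8 − 4)/4 = 1.
f(4) = -5, f(5) = -6, f(6) = -7, f(7) = -8, f(8) = -9.
T_4 = (Δt/2)·[f(t_0) + 2f(t_1) + 2f(t_2) + 2f(t_3) + f(t_4)].
Sum = -28.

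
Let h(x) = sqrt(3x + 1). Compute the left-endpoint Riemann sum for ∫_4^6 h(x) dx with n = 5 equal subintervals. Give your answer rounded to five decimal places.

Δx = (6 − 4)/5 = 0.4.
Left endpoints: 4, 4.4, 4.8, 5.2, 5.6.
h(4) ≈ 3.60555, h(4.4) ≈ 3.76829, h(4.8) ≈ 3.92428, h(5.2) ≈ 4.07431, h(5.6) ≈ 4.21900.
Sum = Δx · [h(4) + h(4.4) + h(4.8) + h(5.2) + h(5.6)].
Sum ≈ 7.83658.

7.83658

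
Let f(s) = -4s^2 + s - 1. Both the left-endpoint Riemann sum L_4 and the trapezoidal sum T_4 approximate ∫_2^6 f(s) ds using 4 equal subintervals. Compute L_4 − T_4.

62

L_4 = -206.
T_4 = -268.
L_4 − T_4 = 62.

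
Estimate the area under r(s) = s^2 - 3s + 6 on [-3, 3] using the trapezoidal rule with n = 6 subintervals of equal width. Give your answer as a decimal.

55

Δs = (3 − (-3))/6 = 1.
r(-3) = 24, r(-2) = 16, r(-1) = 10, r(0) = 6, r(1) = 4, r(2) = 4, r(3) = 6.
T_6 = (Δs/2)·[r(s_0) + 2r(s_1) + ... + 2r(s_{5}) + r(s_6)].
Sum = 55.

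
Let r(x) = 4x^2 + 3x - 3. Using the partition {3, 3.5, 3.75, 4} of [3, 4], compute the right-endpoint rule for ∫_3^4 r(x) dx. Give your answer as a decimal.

62.625

Subinterval widths: 0.5, 0.25, 0.25.
Right endpoints: 3.5, 3.75, 4.
r(3.5) = 56.5, r(3.75) = 64.5, r(4) = 73.
Sum = Σ Δx_i · r(x_i).
Sum = 62.625.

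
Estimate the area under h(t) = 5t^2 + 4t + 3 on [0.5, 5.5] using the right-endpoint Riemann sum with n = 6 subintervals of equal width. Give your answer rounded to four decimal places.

425.8102

Δt = (5.5 − 0.5)/6 = 5/6.
Right endpoints: 4/3, 13/6, 3, 23/6, 14/3, 5.5.
h(4/3) = 155/9, h(13/6) = 1265/36, h(3) = 60, h(23/6) = 3305/36, h(14/3) = 1175/9, h(5.5) = 176.25.
Sum = Δt · [h(4/3) + h(13/6) + h(3) + ...].
Sum ≈ 425.8102.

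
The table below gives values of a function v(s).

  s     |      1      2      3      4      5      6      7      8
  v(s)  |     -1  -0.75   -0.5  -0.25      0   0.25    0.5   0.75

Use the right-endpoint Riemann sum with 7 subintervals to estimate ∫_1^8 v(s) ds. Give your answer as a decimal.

Δs = 1.
Sum = 1·[(-0.75) + (-0.5) + (-0.25) + 0 + 0.25 + 0.5 + 0.75] = 0.

0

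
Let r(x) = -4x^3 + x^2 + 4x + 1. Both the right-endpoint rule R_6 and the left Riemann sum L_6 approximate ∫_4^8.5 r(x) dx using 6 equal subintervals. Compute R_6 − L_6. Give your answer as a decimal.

R_6 = -5492.25.
L_6 = -3897.5625.
R_6 − L_6 = -1594.6875.

-1594.6875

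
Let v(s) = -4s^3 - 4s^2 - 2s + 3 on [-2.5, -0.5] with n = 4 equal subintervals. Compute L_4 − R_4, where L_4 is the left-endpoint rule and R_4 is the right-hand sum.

21

L_4 = 42.
R_4 = 21.
L_4 − R_4 = 21.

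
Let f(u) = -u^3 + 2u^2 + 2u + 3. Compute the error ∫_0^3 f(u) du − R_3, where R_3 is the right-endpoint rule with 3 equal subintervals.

2.75

Exact integral: ∫_0^3 f(u) du = 15.75.
R_3 = 13.
Error = 15.75 − 13 = 2.75.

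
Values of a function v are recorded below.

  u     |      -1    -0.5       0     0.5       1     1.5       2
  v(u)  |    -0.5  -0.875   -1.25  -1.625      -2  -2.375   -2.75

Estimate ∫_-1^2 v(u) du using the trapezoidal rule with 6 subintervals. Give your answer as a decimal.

-4.875

Δu = 0.5.
T_6 = (0.5/2)·[(-0.5) + 2·(-0.875) + 2·(-1.25) + 2·(-1.625) + 2·(-2) + 2·(-2.375) + (-2.75)] = -4.875.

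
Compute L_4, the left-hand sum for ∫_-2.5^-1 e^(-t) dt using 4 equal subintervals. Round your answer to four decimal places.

Δt = (-1 − (-2.5))/4 = 0.375.
Left endpoints: -2.5, -2.125, -1.75, -1.375.
f(-2.5) ≈ 12.1825, f(-2.125) ≈ 8.3729, f(-1.75) ≈ 5.7546, f(-1.375) ≈ 3.9551.
Sum = Δt · [f(-2.5) + f(-2.125) + f(-1.75) + f(-1.375)].
Sum ≈ 11.3494.

11.3494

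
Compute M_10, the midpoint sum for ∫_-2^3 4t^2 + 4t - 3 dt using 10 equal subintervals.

41.25

Δt = (3 − (-2))/10 = 0.5.
Midpoints: -1.75, -1.25, -0.75, -0.25, 0.25, 0.75, 1.25, 1.75, 2.25, 2.75.
f(-1.75) = 2.25, f(-1.25) = -1.75, f(-0.75) = -3.75, f(-0.25) = -3.75, f(0.25) = -1.75, f(0.75) = 2.25, f(1.25) = 8.25, f(1.75) = 16.25, f(2.25) = 26.25, f(2.75) = 38.25.
Sum = Δt · [f(-1.75) + f(-1.25) + f(-0.75) + ...].
Sum = 41.25.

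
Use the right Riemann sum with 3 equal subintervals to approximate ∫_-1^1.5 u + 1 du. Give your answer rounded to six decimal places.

Δu = (1.5 − (-1))/3 = 5/6.
Right endpoints: -1/6, 2/3, 1.5.
f(-1/6) = 5/6, f(2/3) = 5/3, f(1.5) = 2.5.
Sum = Δu · [f(-1/6) + f(2/3) + f(1.5)].
Sum ≈ 4.166667.

4.166667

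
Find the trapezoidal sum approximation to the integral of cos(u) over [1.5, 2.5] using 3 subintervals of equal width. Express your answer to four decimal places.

-0.3953

Δu = (2.5 − 1.5)/3 = 1/3.
f(1.5) ≈ 0.0707, f(11/6) ≈ -0.2595, f(13/6) ≈ -0.5612, f(2.5) ≈ -0.8011.
T_3 = (Δu/2)·[f(u_0) + 2f(u_1) + 2f(u_2) + f(u_3)].
Sum ≈ -0.3953.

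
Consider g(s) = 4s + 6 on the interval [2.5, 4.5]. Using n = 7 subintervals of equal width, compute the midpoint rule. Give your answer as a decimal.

Δs = (4.5 − 2.5)/7 = 2/7.
Midpoints: 37/14, 41/14, 45/14, 3.5, 53/14, 57/14, 61/14.
g(37/14) = 116/7, g(41/14) = 124/7, g(45/14) = 132/7, g(3.5) = 20, g(53/14) = 148/7, g(57/14) = 156/7, g(61/14) = 164/7.
Sum = Δs · [g(37/14) + g(41/14) + g(45/14) + ...].
Sum = 40.

40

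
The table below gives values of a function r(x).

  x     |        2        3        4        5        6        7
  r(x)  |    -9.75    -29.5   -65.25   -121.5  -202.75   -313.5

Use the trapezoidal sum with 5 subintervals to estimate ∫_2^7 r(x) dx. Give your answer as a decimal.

-580.625

Δx = 1.
T_5 = (1/2)·[(-9.75) + 2·(-29.5) + 2·(-65.25) + 2·(-121.5) + 2·(-202.75) + (-313.5)] = -580.625.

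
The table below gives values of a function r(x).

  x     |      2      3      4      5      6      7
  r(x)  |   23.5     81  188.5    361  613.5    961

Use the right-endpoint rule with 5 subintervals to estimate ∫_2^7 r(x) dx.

2205

Δx = 1.
Sum = 1·[81 + 188.5 + 361 + 613.5 + 961] = 2205.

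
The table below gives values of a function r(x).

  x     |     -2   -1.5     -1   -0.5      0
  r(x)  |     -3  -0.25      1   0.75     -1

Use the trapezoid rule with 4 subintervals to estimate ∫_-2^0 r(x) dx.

-0.25

Δx = 0.5.
T_4 = (0.5/2)·[(-3) + 2·(-0.25) + 2·1 + 2·0.75 + (-1)] = -0.25.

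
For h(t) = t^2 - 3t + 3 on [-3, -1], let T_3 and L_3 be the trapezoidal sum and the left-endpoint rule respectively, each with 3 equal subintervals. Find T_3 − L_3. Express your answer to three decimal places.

-4.667

T_3 ≈ 26.81481.
L_3 ≈ 31.48148.
T_3 − L_3 ≈ -4.667.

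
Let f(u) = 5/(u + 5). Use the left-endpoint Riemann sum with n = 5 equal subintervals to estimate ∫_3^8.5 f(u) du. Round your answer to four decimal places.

2.7614

Δu = (8.5 − 3)/5 = 1.1.
Left endpoints: 3, 4.1, 5.2, 6.3, 7.4.
f(3) = 0.625, f(4.1) = 50/91, f(5.2) = 25/51, f(6.3) = 50/113, f(7.4) = 25/62.
Sum = Δu · [f(3) + f(4.1) + f(5.2) + f(6.3) + f(7.4)].
Sum ≈ 2.7614.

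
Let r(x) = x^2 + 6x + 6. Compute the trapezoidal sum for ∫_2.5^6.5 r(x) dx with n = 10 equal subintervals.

218.44

Δx = (6.5 − 2.5)/10 = 0.4.
r(2.5) = 27.25, r(2.9) = 31.81, r(3.3) = 36.69, r(3.7) = 41.89, r(4.1) = 47.41, r(4.5) = 53.25, r(4.9) = 59.41, r(5.3) = 65.89, r(5.7) = 72.69, r(6.1) = 79.81, r(6.5) = 87.25.
T_10 = (Δx/2)·[r(x_0) + 2r(x_1) + ... + 2r(x_{9}) + r(x_10)].
Sum = 218.44.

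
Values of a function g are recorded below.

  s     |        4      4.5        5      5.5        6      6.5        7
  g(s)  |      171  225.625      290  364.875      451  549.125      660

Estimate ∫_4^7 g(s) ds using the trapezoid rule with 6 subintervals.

Δs = 0.5.
T_6 = (0.5/2)·[171 + 2·225.625 + 2·290 + 2·364.875 + 2·451 + 2·549.125 + 660] = 1148.0625.

1148.0625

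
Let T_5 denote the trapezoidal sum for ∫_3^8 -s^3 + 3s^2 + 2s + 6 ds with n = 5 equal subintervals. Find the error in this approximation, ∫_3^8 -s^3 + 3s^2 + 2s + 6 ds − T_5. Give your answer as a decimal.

Exact integral: ∫_3^8 f(s) ds = -433.75.
T_5 = -445.
Error = -433.75 − (-445) = 11.25.

11.25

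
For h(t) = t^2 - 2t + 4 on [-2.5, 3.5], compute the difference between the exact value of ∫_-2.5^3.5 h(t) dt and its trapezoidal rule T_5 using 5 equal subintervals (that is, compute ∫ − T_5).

-1.44

Exact integral: ∫_-2.5^3.5 h(t) dt = 37.5.
T_5 = 38.94.
Error = 37.5 − 38.94 = -1.44.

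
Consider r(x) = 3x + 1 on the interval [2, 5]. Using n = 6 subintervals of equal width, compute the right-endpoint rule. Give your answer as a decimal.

36.75

Δx = (5 − 2)/6 = 0.5.
Right endpoints: 2.5, 3, 3.5, 4, 4.5, 5.
r(2.5) = 8.5, r(3) = 10, r(3.5) = 11.5, r(4) = 13, r(4.5) = 14.5, r(5) = 16.
Sum = Δx · [r(2.5) + r(3) + r(3.5) + ...].
Sum = 36.75.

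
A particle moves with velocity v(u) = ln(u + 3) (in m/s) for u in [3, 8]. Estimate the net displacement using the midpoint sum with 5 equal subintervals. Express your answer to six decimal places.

10.629438

Δu = (8 − 3)/5 = 1.
Midpoints: 3.5, 4.5, 5.5, 6.5, 7.5.
v(3.5) ≈ 1.871802, v(4.5) ≈ 2.014903, v(5.5) ≈ 2.140066, v(6.5) ≈ 2.251292, v(7.5) ≈ 2.351375.
Sum = Δu · [v(3.5) + v(4.5) + v(5.5) + v(6.5) + v(7.5)].
Sum ≈ 10.629438.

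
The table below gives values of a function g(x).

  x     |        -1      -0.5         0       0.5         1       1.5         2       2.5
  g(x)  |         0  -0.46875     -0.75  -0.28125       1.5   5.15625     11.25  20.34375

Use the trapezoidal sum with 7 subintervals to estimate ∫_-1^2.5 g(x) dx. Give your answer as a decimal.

Δx = 0.5.
T_7 = (0.5/2)·[0 + 2·(-0.46875) + 2·(-0.75) + 2·(-0.28125) + 2·1.5 + 2·5.15625 + 2·11.25 + 20.34375] = 13.2890625.

13.2890625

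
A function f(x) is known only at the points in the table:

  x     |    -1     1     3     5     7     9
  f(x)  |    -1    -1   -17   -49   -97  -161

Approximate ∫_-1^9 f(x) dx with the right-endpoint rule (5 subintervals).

Δx = 2.
Sum = 2·[(-1) + (-17) + (-49) + (-97) + (-161)] = -650.

-650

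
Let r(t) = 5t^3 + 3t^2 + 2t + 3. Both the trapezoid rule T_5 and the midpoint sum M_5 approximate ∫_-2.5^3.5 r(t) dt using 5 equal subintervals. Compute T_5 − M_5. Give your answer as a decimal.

22.68

T_5 = 236.37.
M_5 = 213.69.
T_5 − M_5 = 22.68.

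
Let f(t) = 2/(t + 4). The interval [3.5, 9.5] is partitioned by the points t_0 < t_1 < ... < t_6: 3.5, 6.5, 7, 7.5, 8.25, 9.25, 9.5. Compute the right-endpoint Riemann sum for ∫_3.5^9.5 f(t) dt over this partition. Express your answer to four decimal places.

1.0597

Subinterval widths: 3, 0.5, 0.5, 0.75, 1, 0.25.
Right endpoints: 6.5, 7, 7.5, 8.25, 9.25, 9.5.
f(6.5) = 4/21, f(7) = 2/11, f(7.5) = 4/23, f(8.25) = 8/49, f(9.25) = 8/53, f(9.5) = 4/27.
Sum = Σ Δt_i · f(t_i).
Sum ≈ 1.0597.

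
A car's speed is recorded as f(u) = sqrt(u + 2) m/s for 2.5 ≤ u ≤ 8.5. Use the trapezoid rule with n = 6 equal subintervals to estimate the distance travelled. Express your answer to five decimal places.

Δu = (8.5 − 2.5)/6 = 1.
f(2.5) ≈ 2.12132, f(3.5) ≈ 2.34521, f(4.5) ≈ 2.54951, f(5.5) ≈ 2.73861, f(6.5) ≈ 2.91548, f(7.5) ≈ 3.08221, f(8.5) ≈ 3.24037.
T_6 = (Δu/2)·[f(u_0) + 2f(u_1) + ... + 2f(u_{5}) + f(u_6)].
Sum ≈ 16.31186.

16.31186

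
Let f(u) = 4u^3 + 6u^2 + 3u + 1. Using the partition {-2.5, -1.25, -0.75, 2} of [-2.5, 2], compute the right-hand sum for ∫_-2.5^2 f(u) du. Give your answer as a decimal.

Subinterval widths: 1.25, 0.5, 2.75.
Right endpoints: -1.25, -0.75, 2.
f(-1.25) = -1.1875, f(-0.75) = 0.4375, f(2) = 63.
Sum = Σ Δu_i · f(u_i).
Sum = 171.984375.

171.984375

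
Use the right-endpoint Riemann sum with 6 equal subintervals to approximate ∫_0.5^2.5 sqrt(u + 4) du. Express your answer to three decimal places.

Δu = (2.5 − 0.5)/6 = 1/3.
Right endpoints: 5/6, 7/6, 1.5, 11/6, 13/6, 2.5.
f(5/6) ≈ 2.198, f(7/6) ≈ 2.273, f(1.5) ≈ 2.345, f(11/6) ≈ 2.415, f(13/6) ≈ 2.483, f(2.5) ≈ 2.550.
Sum = Δu · [f(5/6) + f(7/6) + f(1.5) + ...].
Sum ≈ 4.755.

4.755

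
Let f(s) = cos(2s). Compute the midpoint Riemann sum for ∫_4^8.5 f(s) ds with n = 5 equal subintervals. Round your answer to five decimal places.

-1.12066

Δs = (8.5 − 4)/5 = 0.9.
Midpoints: 4.45, 5.35, 6.25, 7.15, 8.05.
f(4.45) ≈ -0.86544, f(5.35) ≈ -0.29129, f(6.25) ≈ 0.99780, f(7.15) ≈ -0.16211, f(8.05) ≈ -0.92413.
Sum = Δs · [f(4.45) + f(5.35) + f(6.25) + f(7.15) + f(8.05)].
Sum ≈ -1.12066.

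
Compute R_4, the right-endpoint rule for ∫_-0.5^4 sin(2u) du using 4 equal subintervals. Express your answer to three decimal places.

1.214

Δu = (4 − (-0.5))/4 = 1.125.
Right endpoints: 0.625, 1.75, 2.875, 4.
f(0.625) ≈ 0.949, f(1.75) ≈ -0.351, f(2.875) ≈ -0.508, f(4) ≈ 0.989.
Sum = Δu · [f(0.625) + f(1.75) + f(2.875) + f(4)].
Sum ≈ 1.214.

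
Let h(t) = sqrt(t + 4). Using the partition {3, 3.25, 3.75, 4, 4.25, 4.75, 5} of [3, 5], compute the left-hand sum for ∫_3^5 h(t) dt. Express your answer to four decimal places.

5.5865

Subinterval widths: 0.25, 0.5, 0.25, 0.25, 0.5, 0.25.
Left endpoints: 3, 3.25, 3.75, 4, 4.25, 4.75.
h(3) ≈ 2.6458, h(3.25) ≈ 2.6926, h(3.75) ≈ 2.7839, h(4) ≈ 2.8284, h(4.25) ≈ 2.8723, h(4.75) ≈ 2.9580.
Sum = Σ Δt_i · h(t_i).
Sum ≈ 5.5865.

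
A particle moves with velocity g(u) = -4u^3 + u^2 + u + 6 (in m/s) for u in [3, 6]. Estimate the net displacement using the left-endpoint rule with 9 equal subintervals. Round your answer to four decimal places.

-1002.4444

Δu = (6 − 3)/9 = 1/3.
Left endpoints: 3, 10/3, 11/3, 4, 13/3, 14/3, 5, 16/3, 17/3.
g(3) = -90, g(10/3) = -3448/27, g(11/3) = -4700/27, g(4) = -230, g(13/3) = -8002/27, g(14/3) = -10100/27, g(5) = -464, g(16/3) = -15310/27, g(17/3) = -18470/27.
Sum = Δu · [g(3) + g(10/3) + g(11/3) + ...].
Sum ≈ -1002.4444.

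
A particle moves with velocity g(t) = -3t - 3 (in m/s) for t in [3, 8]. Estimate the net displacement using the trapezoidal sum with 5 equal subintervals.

Δt = (8 − 3)/5 = 1.
g(3) = -12, g(4) = -15, g(5) = -18, g(6) = -21, g(7) = -24, g(8) = -27.
T_5 = (Δt/2)·[g(t_0) + 2g(t_1) + ... + 2g(t_{4}) + g(t_5)].
Sum = -97.5.

-97.5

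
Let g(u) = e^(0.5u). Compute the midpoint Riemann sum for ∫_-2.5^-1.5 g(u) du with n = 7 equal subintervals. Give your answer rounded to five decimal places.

Δu = (-1.5 − (-2.5))/7 = 1/7.
Midpoints: -17/7, -16/7, -15/7, -2, -13/7, -12/7, -11/7.
g(-17/7) ≈ 0.29692, g(-16/7) ≈ 0.31891, g(-15/7) ≈ 0.34252, g(-2) ≈ 0.36788, g(-13/7) ≈ 0.39512, g(-12/7) ≈ 0.42437, g(-11/7) ≈ 0.45579.
Sum = Δu · [g(-17/7) + g(-16/7) + g(-15/7) + ...].
Sum ≈ 0.37164.

0.37164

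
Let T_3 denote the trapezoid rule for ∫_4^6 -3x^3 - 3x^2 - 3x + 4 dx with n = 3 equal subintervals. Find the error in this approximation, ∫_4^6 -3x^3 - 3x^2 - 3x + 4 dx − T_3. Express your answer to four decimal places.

Exact integral: ∫_4^6 f(x) dx = -954.
T_3 ≈ -961.111111.
Error ≈ -954 − (-961.111111) ≈ 7.1111.

7.1111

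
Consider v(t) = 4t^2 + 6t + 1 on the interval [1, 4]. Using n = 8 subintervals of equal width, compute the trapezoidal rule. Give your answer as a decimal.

132.28125

Δt = (4 − 1)/8 = 0.375.
v(1) = 11, v(1.375) = 16.8125, v(1.75) = 23.75, v(2.125) = 31.8125, v(2.5) = 41, v(2.875) = 51.3125, v(3.25) = 62.75, v(3.625) = 75.3125, v(4) = 89.
T_8 = (Δt/2)·[v(t_0) + 2v(t_1) + ... + 2v(t_{7}) + v(t_8)].
Sum = 132.28125.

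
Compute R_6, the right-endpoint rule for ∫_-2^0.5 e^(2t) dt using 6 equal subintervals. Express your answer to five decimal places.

Δt = (0.5 − (-2))/6 = 5/12.
Right endpoints: -19/12, -7/6, -0.75, -1/3, 1/12, 0.5.
f(-19/12) ≈ 0.04214, f(-7/6) ≈ 0.09697, f(-0.75) ≈ 0.22313, f(-1/3) ≈ 0.51342, f(1/12) ≈ 1.18136, f(0.5) ≈ 2.71828.
Sum = Δt · [f(-19/12) + f(-7/6) + f(-0.75) + ...].
Sum ≈ 1.98971.

1.98971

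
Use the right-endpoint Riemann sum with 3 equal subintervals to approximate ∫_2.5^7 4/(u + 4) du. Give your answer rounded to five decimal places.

1.92703

Δu = (7 − 2.5)/3 = 1.5.
Right endpoints: 4, 5.5, 7.
f(4) = 0.5, f(5.5) = 8/19, f(7) = 4/11.
Sum = Δu · [f(4) + f(5.5) + f(7)].
Sum ≈ 1.92703.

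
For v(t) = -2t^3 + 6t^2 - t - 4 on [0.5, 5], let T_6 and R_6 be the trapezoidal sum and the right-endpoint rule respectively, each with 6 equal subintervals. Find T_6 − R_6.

T_6 = -97.5234375.
R_6 = -137.1796875.
T_6 − R_6 = 39.65625.

39.65625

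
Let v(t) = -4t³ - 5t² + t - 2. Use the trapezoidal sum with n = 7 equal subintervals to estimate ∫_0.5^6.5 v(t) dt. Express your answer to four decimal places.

-2268.0306

Δt = (6.5 − 0.5)/7 = 6/7.
v(0.5) = -3.25, v(19/14) = -27235/1372, v(31/14) = -92923/1372, v(43/14) = -222259/1372, v(55/14) = -435979/1372, v(67/14) = -754819/1372, v(79/14) = -1199515/1372, v(6.5) = -1305.25.
T_7 = (Δt/2)·[v(t_0) + 2v(t_1) + ... + 2v(t_{6}) + v(t_7)].
Sum ≈ -2268.0306.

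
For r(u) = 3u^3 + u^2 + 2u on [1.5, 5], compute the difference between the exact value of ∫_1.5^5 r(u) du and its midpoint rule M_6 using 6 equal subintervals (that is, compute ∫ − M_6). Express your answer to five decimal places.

3.00224

Exact integral: ∫_1.5^5 r(u) du ≈ 528.2447917.
M_6 ≈ 525.2425492.
Error ≈ 528.2447917 − 525.2425492 ≈ 3.00224.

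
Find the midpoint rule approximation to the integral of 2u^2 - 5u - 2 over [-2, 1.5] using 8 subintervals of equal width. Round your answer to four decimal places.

Δu = (1.5 − (-2))/8 = 0.4375.
Midpoints: -1.78125, -1.34375, -0.90625, -0.46875, -0.03125, 0.40625, 0.84375, 1.28125.
f(-1.78125) = 6785/512, f(-1.34375) = 4265/512, f(-0.90625) = 2137/512, f(-0.46875) = 401/512, f(-0.03125) = -943/512, f(0.40625) = -1895/512, f(0.84375) = -2455/512, f(1.28125) = -2623/512.
Sum = Δu · [f(-1.78125) + f(-1.34375) + f(-0.90625) + ...].
Sum ≈ 4.8467.

4.8467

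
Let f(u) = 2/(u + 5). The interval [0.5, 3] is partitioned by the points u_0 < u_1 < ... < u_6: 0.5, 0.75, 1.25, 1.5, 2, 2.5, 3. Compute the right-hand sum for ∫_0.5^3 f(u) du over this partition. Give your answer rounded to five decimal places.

Subinterval widths: 0.25, 0.5, 0.25, 0.5, 0.5, 0.5.
Right endpoints: 0.75, 1.25, 1.5, 2, 2.5, 3.
f(0.75) = 8/23, f(1.25) = 0.32, f(1.5) = 4/13, f(2) = 2/7, f(2.5) = 4/15, f(3) = 0.25.
Sum = Σ Δu_i · f(u_i).
Sum ≈ 0.72507.

0.72507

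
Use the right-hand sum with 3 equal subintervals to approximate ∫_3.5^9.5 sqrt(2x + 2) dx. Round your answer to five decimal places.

Δx = (9.5 − 3.5)/3 = 2.
Right endpoints: 5.5, 7.5, 9.5.
f(5.5) ≈ 3.60555, f(7.5) ≈ 4.12311, f(9.5) ≈ 4.58258.
Sum = Δx · [f(5.5) + f(7.5) + f(9.5)].
Sum ≈ 24.62247.

24.62247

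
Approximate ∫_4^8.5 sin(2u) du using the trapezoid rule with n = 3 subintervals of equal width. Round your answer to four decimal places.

0.0069

Δu = (8.5 − 4)/3 = 1.5.
f(4) ≈ 0.9894, f(5.5) ≈ -1.0000, f(7) ≈ 0.9906, f(8.5) ≈ -0.9614.
T_3 = (Δu/2)·[f(u_0) + 2f(u_1) + 2f(u_2) + f(u_3)].
Sum ≈ 0.0069.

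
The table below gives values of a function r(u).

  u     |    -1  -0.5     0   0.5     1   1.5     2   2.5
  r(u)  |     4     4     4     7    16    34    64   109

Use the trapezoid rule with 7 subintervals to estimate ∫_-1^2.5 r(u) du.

92.75

Δu = 0.5.
T_7 = (0.5/2)·[4 + 2·4 + 2·4 + 2·7 + 2·16 + 2·34 + 2·64 + 109] = 92.75.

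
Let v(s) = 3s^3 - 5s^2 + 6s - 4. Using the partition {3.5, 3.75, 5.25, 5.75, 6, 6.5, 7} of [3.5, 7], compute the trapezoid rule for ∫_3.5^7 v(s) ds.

1307.56640625

Subinterval widths: 0.25, 1.5, 0.5, 0.25, 0.5, 0.5.
v(3.5) = 84.375, v(3.75) = 106.390625, v(5.25) = 323.796875, v(5.75) = 435.515625, v(6) = 500, v(6.5) = 647.625, v(7) = 822.
On each subinterval the trapezoid contributes (Δs_i/2)·[v(s_{i-1}) + v(s_i)].
Sum = 1307.56640625.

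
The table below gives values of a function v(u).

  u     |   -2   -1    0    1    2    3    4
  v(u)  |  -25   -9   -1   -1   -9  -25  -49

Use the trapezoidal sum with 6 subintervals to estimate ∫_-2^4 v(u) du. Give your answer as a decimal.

Δu = 1.
T_6 = (1/2)·[(-25) + 2·(-9) + 2·(-1) + 2·(-1) + 2·(-9) + 2·(-25) + (-49)] = -82.

-82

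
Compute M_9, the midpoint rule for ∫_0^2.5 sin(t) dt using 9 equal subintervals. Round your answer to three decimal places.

1.807

Δt = (2.5 − 0)/9 = 5/18.
Midpoints: 5/36, 5/12, 25/36, 35/36, 1.25, 55/36, 65/36, 25/12, 85/36.
f(5/36) ≈ 0.138, f(5/12) ≈ 0.405, f(25/36) ≈ 0.640, f(35/36) ≈ 0.826, f(1.25) ≈ 0.949, f(55/36) ≈ 0.999, f(65/36) ≈ 0.973, f(25/12) ≈ 0.872, f(85/36) ≈ 0.704.
Sum = Δt · [f(5/36) + f(5/12) + f(25/36) + ...].
Sum ≈ 1.807.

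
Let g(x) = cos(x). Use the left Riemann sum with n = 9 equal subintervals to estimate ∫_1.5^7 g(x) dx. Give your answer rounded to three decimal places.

-0.539

Δx = (7 − 1.5)/9 = 11/18.
Left endpoints: 1.5, 19/9, 49/18, 10/3, 71/18, 41/9, 31/6, 52/9, 115/18.
g(1.5) ≈ 0.071, g(19/9) ≈ -0.514, g(49/18) ≈ -0.913, g(10/3) ≈ -0.982, g(71/18) ≈ -0.695, g(41/9) ≈ -0.156, g(31/6) ≈ 0.439, g(52/9) ≈ 0.875, g(115/18) ≈ 0.994.
Sum = Δx · [g(1.5) + g(19/9) + g(49/18) + ...].
Sum ≈ -0.539.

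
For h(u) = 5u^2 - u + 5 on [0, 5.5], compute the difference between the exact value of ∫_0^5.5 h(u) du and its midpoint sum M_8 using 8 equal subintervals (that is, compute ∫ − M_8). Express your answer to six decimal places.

Exact integral: ∫_0^5.5 h(u) du ≈ 289.66666667.
M_8 ≈ 288.58349609.
Error ≈ 289.66666667 − 288.58349609 ≈ 1.083171.

1.083171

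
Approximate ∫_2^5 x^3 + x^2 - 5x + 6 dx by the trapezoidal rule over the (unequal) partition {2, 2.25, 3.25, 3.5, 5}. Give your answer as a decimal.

166.07421875

Subinterval widths: 0.25, 1, 0.25, 1.5.
f(2) = 8, f(2.25) = 11.203125, f(3.25) = 34.640625, f(3.5) = 43.625, f(5) = 131.
On each subinterval the trapezoid contributes (Δx_i/2)·[f(x_{i-1}) + f(x_i)].
Sum = 166.07421875.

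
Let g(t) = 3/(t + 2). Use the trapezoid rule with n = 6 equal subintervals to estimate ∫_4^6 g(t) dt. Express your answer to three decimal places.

Δt = (6 − 4)/6 = 1/3.
g(4) = 0.5, g(13/3) = 9/19, g(14/3) = 0.45, g(5) = 3/7, g(16/3) = 9/22, g(17/3) = 9/23, g(6) = 0.375.
T_6 = (Δt/2)·[g(t_0) + 2g(t_1) + ... + 2g(t_{5}) + g(t_6)].
Sum ≈ 0.863.

0.863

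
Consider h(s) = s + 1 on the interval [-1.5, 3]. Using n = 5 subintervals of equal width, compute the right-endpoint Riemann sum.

9.9

Δs = (3 − (-1.5))/5 = 0.9.
Right endpoints: -0.6, 0.3, 1.2, 2.1, 3.
h(-0.6) = 0.4, h(0.3) = 1.3, h(1.2) = 2.2, h(2.1) = 3.1, h(3) = 4.
Sum = Δs · [h(-0.6) + h(0.3) + h(1.2) + h(2.1) + h(3)].
Sum = 9.9.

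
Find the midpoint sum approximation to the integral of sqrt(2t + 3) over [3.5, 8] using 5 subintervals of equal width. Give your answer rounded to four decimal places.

17.0684

Δt = (8 − 3.5)/5 = 0.9.
Midpoints: 3.95, 4.85, 5.75, 6.65, 7.55.
f(3.95) ≈ 3.3015, f(4.85) ≈ 3.5637, f(5.75) ≈ 3.8079, f(6.65) ≈ 4.0373, f(7.55) ≈ 4.2544.
Sum = Δt · [f(3.95) + f(4.85) + f(5.75) + f(6.65) + f(7.55)].
Sum ≈ 17.0684.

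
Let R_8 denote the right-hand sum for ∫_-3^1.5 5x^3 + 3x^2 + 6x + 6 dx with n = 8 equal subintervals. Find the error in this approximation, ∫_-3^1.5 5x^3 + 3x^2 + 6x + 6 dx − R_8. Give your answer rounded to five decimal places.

-42.65552

Exact integral: ∫_-3^1.5 f(x) dx = -57.796875.
R_8 ≈ -15.1413574.
Error ≈ -57.796875 − (-15.1413574) ≈ -42.65552.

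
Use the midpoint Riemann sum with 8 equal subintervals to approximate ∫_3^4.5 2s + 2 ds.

Δs = (4.5 − 3)/8 = 0.1875.
Midpoints: 3.09375, 3.28125, 3.46875, 3.65625, 3.84375, 4.03125, 4.21875, 4.40625.
f(3.09375) = 8.1875, f(3.28125) = 8.5625, f(3.46875) = 8.9375, f(3.65625) = 9.3125, f(3.84375) = 9.6875, f(4.03125) = 10.0625, f(4.21875) = 10.4375, f(4.40625) = 10.8125.
Sum = Δs · [f(3.09375) + f(3.28125) + f(3.46875) + ...].
Sum = 14.25.

14.25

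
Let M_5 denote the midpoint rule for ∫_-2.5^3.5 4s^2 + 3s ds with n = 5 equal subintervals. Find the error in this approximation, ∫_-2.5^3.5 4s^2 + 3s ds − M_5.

Exact integral: ∫_-2.5^3.5 f(s) ds = 87.
M_5 = 84.12.
Error = 87 − 84.12 = 2.88.

2.88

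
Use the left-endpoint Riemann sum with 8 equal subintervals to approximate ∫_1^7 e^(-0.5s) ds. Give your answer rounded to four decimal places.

1.3823

Δs = (7 − 1)/8 = 0.75.
Left endpoints: 1, 1.75, 2.5, 3.25, 4, 4.75, 5.5, 6.25.
f(1) ≈ 0.6065, f(1.75) ≈ 0.4169, f(2.5) ≈ 0.2865, f(3.25) ≈ 0.1969, f(4) ≈ 0.1353, f(4.75) ≈ 0.0930, f(5.5) ≈ 0.0639, f(6.25) ≈ 0.0439.
Sum = Δs · [f(1) + f(1.75) + f(2.5) + ...].
Sum ≈ 1.3823.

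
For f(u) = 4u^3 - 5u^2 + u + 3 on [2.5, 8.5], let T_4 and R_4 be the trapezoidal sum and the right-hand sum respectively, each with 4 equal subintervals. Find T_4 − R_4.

T_4 = 4371.75.
R_4 = 5924.25.
T_4 − R_4 = -1552.5.

-1552.5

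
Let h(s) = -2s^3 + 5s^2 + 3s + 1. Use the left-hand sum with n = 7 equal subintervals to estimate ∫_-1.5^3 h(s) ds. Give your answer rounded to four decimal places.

31.7755

Δs = (3 − (-1.5))/7 = 9/14.
Left endpoints: -1.5, -6/7, -3/14, 3/7, 15/14, 12/7, 33/14.
h(-1.5) = 14.5, h(-6/7) = 1153/343, h(-3/14) = 208/343, h(3/7) = 1045/343, h(15/14) = 5141/686, h(12/7) = 3691/343, h(33/14) = 3313/343.
Sum = Δs · [h(-1.5) + h(-6/7) + h(-3/14) + ...].
Sum ≈ 31.7755.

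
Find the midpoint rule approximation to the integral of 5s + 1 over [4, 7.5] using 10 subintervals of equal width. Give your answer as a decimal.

104.125

Δs = (7.5 − 4)/10 = 0.35.
Midpoints: 4.175, 4.525, 4.875, 5.225, 5.575, 5.925, 6.275, 6.625, 6.975, 7.325.
f(4.175) = 21.875, f(4.525) = 23.625, f(4.875) = 25.375, f(5.225) = 27.125, f(5.575) = 28.875, f(5.925) = 30.625, f(6.275) = 32.375, f(6.625) = 34.125, f(6.975) = 35.875, f(7.325) = 37.625.
Sum = Δs · [f(4.175) + f(4.525) + f(4.875) + ...].
Sum = 104.125.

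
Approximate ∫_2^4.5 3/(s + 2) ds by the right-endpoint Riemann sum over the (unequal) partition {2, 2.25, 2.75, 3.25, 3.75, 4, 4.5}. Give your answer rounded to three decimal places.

Subinterval widths: 0.25, 0.5, 0.5, 0.5, 0.25, 0.5.
Right endpoints: 2.25, 2.75, 3.25, 3.75, 4, 4.5.
f(2.25) = 12/17, f(2.75) = 12/19, f(3.25) = 4/7, f(3.75) = 12/23, f(4) = 0.5, f(4.5) = 6/13.
Sum = Σ Δs_i · f(s_i).
Sum ≈ 1.395.

1.395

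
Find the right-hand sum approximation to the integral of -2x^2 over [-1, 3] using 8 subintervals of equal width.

Δx = (3 − (-1))/8 = 0.5.
Right endpoints: -0.5, 0, 0.5, 1, 1.5, 2, 2.5, 3.
f(-0.5) = -0.5, f(0) = 0, f(0.5) = -0.5, f(1) = -2, f(1.5) = -4.5, f(2) = -8, f(2.5) = -12.5, f(3) = -18.
Sum = Δx · [f(-0.5) + f(0) + f(0.5) + ...].
Sum = -23.

-23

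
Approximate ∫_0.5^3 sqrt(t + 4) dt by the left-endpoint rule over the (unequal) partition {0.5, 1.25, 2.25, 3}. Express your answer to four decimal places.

Subinterval widths: 0.75, 1, 0.75.
Left endpoints: 0.5, 1.25, 2.25.
f(0.5) ≈ 2.1213, f(1.25) ≈ 2.2913, f(2.25) ≈ 2.5000.
Sum = Σ Δt_i · f(t_i).
Sum ≈ 5.7573.

5.7573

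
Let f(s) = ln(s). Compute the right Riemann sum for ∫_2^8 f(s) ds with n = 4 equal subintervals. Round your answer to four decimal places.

Δs = (8 − 2)/4 = 1.5.
Right endpoints: 3.5, 5, 6.5, 8.
f(3.5) ≈ 1.2528, f(5) ≈ 1.6094, f(6.5) ≈ 1.8718, f(8) ≈ 2.0794.
Sum = Δs · [f(3.5) + f(5) + f(6.5) + f(8)].
Sum ≈ 10.2202.

10.2202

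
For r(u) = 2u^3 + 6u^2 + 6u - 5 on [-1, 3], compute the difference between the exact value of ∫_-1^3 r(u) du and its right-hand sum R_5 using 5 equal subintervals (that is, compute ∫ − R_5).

Exact integral: ∫_-1^3 r(u) du = 100.
R_5 = 156.32.
Error = 100 − 156.32 = -56.32.

-56.32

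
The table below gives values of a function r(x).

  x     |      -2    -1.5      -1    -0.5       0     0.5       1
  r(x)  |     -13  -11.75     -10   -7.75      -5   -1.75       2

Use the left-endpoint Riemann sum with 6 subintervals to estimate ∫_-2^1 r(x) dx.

-24.625

Δx = 0.5.
Sum = 0.5·[(-13) + (-11.75) + (-10) + (-7.75) + (-5) + (-1.75)] = -24.625.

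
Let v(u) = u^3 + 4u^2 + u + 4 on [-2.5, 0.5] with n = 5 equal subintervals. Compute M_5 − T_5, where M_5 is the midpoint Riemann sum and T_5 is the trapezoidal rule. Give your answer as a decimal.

-0.27

M_5 = 20.16.
T_5 = 20.43.
M_5 − T_5 = -0.27.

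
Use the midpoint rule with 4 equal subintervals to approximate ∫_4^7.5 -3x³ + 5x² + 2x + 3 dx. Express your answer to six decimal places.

-1523.398926

Δx = (7.5 − 4)/4 = 0.875.
Midpoints: 4.4375, 5.3125, 6.1875, 7.0625.
f(4.4375) = -621813/4096, f(5.3125) = -1208567/4096, f(6.1875) = -2063841/4096, f(7.0625) = -3237027/4096.
Sum = Δx · [f(4.4375) + f(5.3125) + f(6.1875) + f(7.0625)].
Sum ≈ -1523.398926.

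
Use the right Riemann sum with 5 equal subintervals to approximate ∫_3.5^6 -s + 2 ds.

-7.5

Δs = (6 − 3.5)/5 = 0.5.
Right endpoints: 4, 4.5, 5, 5.5, 6.
f(4) = -2, f(4.5) = -2.5, f(5) = -3, f(5.5) = -3.5, f(6) = -4.
Sum = Δs · [f(4) + f(4.5) + f(5) + f(5.5) + f(6)].
Sum = -7.5.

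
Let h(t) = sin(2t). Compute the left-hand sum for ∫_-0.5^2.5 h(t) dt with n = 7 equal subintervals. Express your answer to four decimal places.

0.1455

Δt = (2.5 − (-0.5))/7 = 3/7.
Left endpoints: -0.5, -1/14, 5/14, 11/14, 17/14, 23/14, 29/14.
h(-0.5) ≈ -0.8415, h(-1/14) ≈ -0.1424, h(5/14) ≈ 0.6551, h(11/14) ≈ 1.0000, h(17/14) ≈ 0.6541, h(23/14) ≈ -0.1436, h(29/14) ≈ -0.8422.
Sum = Δt · [h(-0.5) + h(-1/14) + h(5/14) + ...].
Sum ≈ 0.1455.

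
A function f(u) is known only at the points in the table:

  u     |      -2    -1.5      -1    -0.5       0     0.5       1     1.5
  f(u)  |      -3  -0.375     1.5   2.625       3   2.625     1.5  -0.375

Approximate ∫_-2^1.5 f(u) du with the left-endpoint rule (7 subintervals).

Δu = 0.5.
Sum = 0.5·[(-3) + (-0.375) + 1.5 + 2.625 + 3 + 2.625 + 1.5] = 3.9375.

3.9375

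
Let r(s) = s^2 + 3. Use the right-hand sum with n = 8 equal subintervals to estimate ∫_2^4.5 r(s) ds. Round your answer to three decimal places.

Δs = (4.5 − 2)/8 = 0.3125.
Right endpoints: 2.3125, 2.625, 2.9375, 3.25, 3.5625, 3.875, 4.1875, 4.5.
r(2.3125) = 8.34765625, r(2.625) = 9.890625, r(2.9375) = 11.62890625, r(3.25) = 13.5625, r(3.5625) = 15.69140625, r(3.875) = 18.015625, r(4.1875) = 20.53515625, r(4.5) = 23.25.
Sum = Δs · [r(2.3125) + r(2.625) + r(2.9375) + ...].
Sum ≈ 37.788.

37.788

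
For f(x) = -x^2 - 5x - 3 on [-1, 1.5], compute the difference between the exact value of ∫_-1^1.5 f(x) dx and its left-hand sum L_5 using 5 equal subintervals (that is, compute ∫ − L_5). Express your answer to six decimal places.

Exact integral: ∫_-1^1.5 f(x) dx ≈ -12.08333333.
L_5 = -8.75.
Error ≈ -12.08333333 − (-8.75) ≈ -3.333333.

-3.333333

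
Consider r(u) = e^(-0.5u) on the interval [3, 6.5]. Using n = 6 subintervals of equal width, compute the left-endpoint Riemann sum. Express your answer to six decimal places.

Δu = (6.5 − 3)/6 = 7/12.
Left endpoints: 3, 43/12, 25/6, 4.75, 16/3, 71/12.
r(3) ≈ 0.223130, r(43/12) ≈ 0.166682, r(25/6) ≈ 0.124514, r(4.75) ≈ 0.093014, r(16/3) ≈ 0.069483, r(71/12) ≈ 0.051905.
Sum = Δu · [r(3) + r(43/12) + r(25/6) + ...].
Sum ≈ 0.425093.

0.425093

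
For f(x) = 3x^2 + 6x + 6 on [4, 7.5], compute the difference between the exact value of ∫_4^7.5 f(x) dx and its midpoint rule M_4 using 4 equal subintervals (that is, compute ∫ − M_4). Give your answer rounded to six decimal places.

Exact integral: ∫_4^7.5 f(x) dx = 499.625.
M_4 ≈ 498.95507812.
Error ≈ 499.625 − 498.95507812 ≈ 0.669922.

0.669922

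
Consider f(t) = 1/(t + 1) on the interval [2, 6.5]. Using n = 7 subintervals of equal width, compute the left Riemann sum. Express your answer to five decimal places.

Δt = (6.5 − 2)/7 = 9/14.
Left endpoints: 2, 37/14, 23/7, 55/14, 32/7, 73/14, 41/7.
f(2) = 1/3, f(37/14) = 14/51, f(23/7) = 7/30, f(55/14) = 14/69, f(32/7) = 7/39, f(73/14) = 14/87, f(41/7) = 7/48.
Sum = Δt · [f(2) + f(37/14) + f(23/7) + ...].
Sum ≈ 0.98377.

0.98377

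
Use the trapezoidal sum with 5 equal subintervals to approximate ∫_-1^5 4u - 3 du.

30

Δu = (5 − (-1))/5 = 1.2.
f(-1) = -7, f(0.2) = -2.2, f(1.4) = 2.6, f(2.6) = 7.4, f(3.8) = 12.2, f(5) = 17.
T_5 = (Δu/2)·[f(u_0) + 2f(u_1) + ... + 2f(u_{4}) + f(u_5)].
Sum = 30.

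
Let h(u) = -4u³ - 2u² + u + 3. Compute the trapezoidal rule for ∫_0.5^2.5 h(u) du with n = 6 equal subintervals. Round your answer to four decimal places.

Δu = (2.5 − 0.5)/6 = 1/3.
h(0.5) = 2.5, h(5/6) = 7/54, h(7/6) = -265/54, h(1.5) = -13.5, h(11/6) = -1433/54, h(13/6) = -2425/54, h(2.5) = -69.5.
T_6 = (Δu/2)·[h(u_0) + 2h(u_1) + ... + 2h(u_{5}) + h(u_6)].
Sum ≈ -41.0741.

-41.0741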